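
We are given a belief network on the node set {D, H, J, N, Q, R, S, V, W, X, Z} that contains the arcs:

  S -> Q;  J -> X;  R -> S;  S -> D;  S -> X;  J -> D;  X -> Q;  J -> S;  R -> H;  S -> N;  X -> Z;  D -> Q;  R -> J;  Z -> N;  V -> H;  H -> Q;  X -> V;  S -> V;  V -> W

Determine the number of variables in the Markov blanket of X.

7

Recall MB(v) = parents ∪ children ∪ spouses, where spouses are the other parents of v's children.
X's children: Q, V, Z.
X's parents: J, S.
Co-parents of X (other parents of its children):
  Z: no additional parents.
  V also has parent S.
  Q also has parents D, H, S.
MB(X) = {D, H, J, Q, S, V, Z}, which has 7 nodes.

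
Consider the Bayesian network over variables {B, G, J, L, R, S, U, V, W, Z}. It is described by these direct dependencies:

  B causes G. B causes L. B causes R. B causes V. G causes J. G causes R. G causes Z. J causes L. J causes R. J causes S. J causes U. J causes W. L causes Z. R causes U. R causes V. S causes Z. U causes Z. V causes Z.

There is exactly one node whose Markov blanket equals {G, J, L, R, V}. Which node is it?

The target node must have every member of {G, J, L, R, V} as a parent, child, or co-parent, and no others.
Parents of B: none; children: G, L, R, V; co-parents: G, J, R.
These exactly cover the given set, so the node is B.

B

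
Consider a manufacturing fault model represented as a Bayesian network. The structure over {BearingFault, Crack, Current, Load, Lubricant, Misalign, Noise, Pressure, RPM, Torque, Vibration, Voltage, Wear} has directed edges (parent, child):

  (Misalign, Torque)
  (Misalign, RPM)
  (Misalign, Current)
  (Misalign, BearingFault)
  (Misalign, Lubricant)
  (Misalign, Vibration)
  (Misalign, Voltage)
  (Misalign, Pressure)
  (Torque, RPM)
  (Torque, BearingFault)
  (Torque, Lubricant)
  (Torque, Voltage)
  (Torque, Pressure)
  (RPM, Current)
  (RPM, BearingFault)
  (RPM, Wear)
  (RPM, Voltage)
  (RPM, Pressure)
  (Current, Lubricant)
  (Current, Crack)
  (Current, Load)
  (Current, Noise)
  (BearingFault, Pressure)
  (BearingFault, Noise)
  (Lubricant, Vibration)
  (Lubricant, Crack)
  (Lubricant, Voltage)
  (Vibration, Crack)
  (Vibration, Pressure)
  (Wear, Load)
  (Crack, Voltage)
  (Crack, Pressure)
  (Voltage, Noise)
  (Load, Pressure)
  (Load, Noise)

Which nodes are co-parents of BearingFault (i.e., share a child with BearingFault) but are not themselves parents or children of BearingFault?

Children of BearingFault: Noise, Pressure.
  parents(Pressure) \ {BearingFault} = {Crack, Load, Misalign, RPM, Torque, Vibration}.
  Noise's other parents are Current, Load, Voltage.
Excluding nodes already adjacent to BearingFault (Misalign, Noise, Pressure, RPM, Torque), the co-parent-only contribution is {Crack, Current, Load, Vibration, Voltage}.

{Crack, Current, Load, Vibration, Voltage}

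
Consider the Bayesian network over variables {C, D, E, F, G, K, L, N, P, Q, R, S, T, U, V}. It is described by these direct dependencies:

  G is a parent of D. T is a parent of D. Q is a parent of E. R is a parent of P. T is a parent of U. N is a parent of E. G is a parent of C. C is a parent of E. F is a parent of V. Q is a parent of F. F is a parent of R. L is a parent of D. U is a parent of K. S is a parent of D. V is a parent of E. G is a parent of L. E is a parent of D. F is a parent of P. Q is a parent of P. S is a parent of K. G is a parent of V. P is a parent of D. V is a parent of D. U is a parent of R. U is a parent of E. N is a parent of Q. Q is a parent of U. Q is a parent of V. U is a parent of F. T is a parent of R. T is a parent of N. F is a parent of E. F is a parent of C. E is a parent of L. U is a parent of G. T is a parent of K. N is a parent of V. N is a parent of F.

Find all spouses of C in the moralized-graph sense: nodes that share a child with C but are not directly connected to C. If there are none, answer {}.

{N, Q, U, V}

Children of C: E.
  parents(E) \ {C} = {F, N, Q, U, V}.
Excluding nodes already adjacent to C (E, F, G), the co-parent-only contribution is {N, Q, U, V}.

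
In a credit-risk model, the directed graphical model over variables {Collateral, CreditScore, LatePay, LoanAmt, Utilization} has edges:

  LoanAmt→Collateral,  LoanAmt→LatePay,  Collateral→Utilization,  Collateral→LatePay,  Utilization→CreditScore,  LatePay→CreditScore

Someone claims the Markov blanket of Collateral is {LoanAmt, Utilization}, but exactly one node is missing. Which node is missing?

LatePay

Collateral has parent LoanAmt.
Collateral has children LatePay, Utilization.
Parents of each child, excluding Collateral:
  Utilization: no additional parents.
  LatePay also has parent LoanAmt.
MB(Collateral) = {LatePay, LoanAmt, Utilization}.
Comparing with the claimed set, LatePay is missing.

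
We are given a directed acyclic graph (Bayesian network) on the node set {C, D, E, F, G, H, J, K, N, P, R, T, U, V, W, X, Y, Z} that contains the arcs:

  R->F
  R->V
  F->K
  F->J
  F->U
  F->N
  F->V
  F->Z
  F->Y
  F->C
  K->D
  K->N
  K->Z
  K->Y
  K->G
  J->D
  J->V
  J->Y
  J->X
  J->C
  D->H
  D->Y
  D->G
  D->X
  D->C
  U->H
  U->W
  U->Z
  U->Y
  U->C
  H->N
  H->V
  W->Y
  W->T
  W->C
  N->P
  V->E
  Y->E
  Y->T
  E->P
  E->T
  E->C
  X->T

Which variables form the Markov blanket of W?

{C, D, E, F, J, K, T, U, X, Y}

The Markov blanket of a node is its parents, its children, and the other parents of its children.
W's parents: U.
W's children: C, T, Y.
For each child, the remaining parents (spouses of W):
  Y: D, F, J, K, U
  T: E, X, Y
  C: D, E, F, J, U
Union: {U} ∪ {C, T, Y} ∪ {D, E, F, J, K, U, X, Y} = {C, D, E, F, J, K, T, U, X, Y}.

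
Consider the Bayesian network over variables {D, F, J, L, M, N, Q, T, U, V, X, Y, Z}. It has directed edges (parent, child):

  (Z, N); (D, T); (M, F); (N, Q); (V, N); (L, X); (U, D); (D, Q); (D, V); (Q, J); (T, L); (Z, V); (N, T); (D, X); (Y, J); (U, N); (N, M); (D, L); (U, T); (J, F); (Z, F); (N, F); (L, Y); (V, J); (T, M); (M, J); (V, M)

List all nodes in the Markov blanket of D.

{L, N, Q, T, U, V, X, Z}

Recall MB(v) = parents ∪ children ∪ spouses, where spouses are the other parents of v's children.
D's children: L, Q, T, V, X.
D's parents: U.
Parents of each child, excluding D:
  V's other parent is Z.
  T also has parents N, U.
  L also has parent T.
  Q also has parent N.
  X also has parent L.
Taking the union gives {L, N, Q, T, U, V, X, Z}.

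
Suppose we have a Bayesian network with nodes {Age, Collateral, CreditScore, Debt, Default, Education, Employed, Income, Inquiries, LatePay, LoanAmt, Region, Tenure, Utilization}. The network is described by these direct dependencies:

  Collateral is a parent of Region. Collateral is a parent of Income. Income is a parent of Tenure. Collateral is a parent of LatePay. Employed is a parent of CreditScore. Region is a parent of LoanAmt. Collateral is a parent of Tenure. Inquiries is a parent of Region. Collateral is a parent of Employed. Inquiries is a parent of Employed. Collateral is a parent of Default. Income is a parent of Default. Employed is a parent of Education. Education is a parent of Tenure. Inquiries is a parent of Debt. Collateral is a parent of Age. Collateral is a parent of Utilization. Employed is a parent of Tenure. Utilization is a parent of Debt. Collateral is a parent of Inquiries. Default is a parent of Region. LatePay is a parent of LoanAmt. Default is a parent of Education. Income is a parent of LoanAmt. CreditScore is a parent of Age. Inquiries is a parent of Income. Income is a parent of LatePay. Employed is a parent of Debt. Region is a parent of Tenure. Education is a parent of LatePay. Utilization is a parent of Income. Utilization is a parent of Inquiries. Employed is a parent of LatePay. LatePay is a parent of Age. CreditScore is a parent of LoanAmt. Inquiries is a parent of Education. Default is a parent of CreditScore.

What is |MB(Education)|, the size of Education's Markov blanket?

8

Education has children LatePay, Tenure.
Education has parents Default, Employed, Inquiries.
For each child, the remaining parents (spouses of Education):
  LatePay also has parents Collateral, Employed, Income.
  parents(Tenure) \ {Education} = {Collateral, Employed, Income, Region}.
MB(Education) = {Collateral, Default, Employed, Income, Inquiries, LatePay, Region, Tenure}, which has 8 nodes.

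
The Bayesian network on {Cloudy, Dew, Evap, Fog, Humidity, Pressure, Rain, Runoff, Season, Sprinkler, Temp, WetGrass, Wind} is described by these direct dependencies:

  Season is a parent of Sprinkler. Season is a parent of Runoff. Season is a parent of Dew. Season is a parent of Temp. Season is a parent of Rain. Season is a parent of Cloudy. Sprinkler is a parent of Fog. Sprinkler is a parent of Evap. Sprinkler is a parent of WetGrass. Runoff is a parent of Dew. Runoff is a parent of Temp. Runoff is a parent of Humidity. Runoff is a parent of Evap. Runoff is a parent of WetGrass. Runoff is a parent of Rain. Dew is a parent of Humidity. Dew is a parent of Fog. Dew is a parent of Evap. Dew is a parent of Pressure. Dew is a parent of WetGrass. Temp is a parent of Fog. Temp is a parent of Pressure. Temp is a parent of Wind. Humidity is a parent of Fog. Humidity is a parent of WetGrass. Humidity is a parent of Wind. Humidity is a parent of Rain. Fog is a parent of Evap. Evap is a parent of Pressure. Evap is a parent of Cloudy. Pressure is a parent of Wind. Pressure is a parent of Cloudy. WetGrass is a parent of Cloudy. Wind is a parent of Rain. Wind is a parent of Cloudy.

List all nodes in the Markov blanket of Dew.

{Evap, Fog, Humidity, Pressure, Runoff, Season, Sprinkler, Temp, WetGrass}

Dew has parents Runoff, Season.
Ch(Dew) = {Evap, Fog, Humidity, Pressure, WetGrass}.
For each child, the remaining parents (spouses of Dew):
  Humidity: Runoff
  Fog: Humidity, Sprinkler, Temp
  Evap: Fog, Runoff, Sprinkler
  Pressure: Evap, Temp
  WetGrass: Humidity, Runoff, Sprinkler
MB(Dew) = {Evap, Fog, Humidity, Pressure, Runoff, Season, Sprinkler, Temp, WetGrass}.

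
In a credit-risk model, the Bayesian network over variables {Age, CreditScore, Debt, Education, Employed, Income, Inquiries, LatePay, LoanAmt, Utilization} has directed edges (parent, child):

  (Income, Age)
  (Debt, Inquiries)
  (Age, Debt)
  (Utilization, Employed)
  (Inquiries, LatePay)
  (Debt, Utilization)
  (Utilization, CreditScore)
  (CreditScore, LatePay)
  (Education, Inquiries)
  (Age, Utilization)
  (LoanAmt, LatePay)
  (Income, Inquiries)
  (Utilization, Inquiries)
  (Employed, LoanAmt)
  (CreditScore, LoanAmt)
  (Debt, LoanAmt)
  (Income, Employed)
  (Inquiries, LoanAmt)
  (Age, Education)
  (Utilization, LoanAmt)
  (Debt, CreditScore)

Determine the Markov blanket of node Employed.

{CreditScore, Debt, Income, Inquiries, LoanAmt, Utilization}

A node's Markov blanket = Pa ∪ Ch ∪ (parents of Ch other than the node itself).
Employed has parents Income, Utilization.
Ch(Employed) = {LoanAmt}.
For each child, the remaining parents (spouses of Employed):
  LoanAmt's other parents are CreditScore, Debt, Inquiries, Utilization.
MB(Employed) = {CreditScore, Debt, Income, Inquiries, LoanAmt, Utilization}.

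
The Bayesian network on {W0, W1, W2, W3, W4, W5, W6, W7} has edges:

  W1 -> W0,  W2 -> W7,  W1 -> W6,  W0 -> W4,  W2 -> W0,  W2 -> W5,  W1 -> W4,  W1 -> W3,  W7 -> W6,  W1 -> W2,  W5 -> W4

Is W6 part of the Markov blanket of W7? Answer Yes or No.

W6 is a child of W7.
So W6 ∈ MB(W7).

Yes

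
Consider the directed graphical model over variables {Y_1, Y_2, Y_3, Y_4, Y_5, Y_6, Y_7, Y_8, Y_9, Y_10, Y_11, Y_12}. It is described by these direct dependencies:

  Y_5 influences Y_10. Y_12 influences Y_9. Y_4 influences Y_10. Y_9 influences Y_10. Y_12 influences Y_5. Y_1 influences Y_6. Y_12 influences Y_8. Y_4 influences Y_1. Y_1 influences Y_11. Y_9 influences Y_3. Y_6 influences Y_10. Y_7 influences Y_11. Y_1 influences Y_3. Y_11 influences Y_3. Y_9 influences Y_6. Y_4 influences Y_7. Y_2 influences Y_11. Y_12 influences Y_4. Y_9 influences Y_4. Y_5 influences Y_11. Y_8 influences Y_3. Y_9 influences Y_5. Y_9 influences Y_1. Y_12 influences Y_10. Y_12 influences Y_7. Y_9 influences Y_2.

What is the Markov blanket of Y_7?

{Y_1, Y_2, Y_4, Y_5, Y_11, Y_12}

Y_7's parents: Y_4, Y_12.
Y_7 has child Y_11.
Co-parents of Y_7 (other parents of its children):
  Y_11's other parents are Y_1, Y_2, Y_5.
So the Markov blanket of Y_7 is {Y_1, Y_2, Y_4, Y_5, Y_11, Y_12}.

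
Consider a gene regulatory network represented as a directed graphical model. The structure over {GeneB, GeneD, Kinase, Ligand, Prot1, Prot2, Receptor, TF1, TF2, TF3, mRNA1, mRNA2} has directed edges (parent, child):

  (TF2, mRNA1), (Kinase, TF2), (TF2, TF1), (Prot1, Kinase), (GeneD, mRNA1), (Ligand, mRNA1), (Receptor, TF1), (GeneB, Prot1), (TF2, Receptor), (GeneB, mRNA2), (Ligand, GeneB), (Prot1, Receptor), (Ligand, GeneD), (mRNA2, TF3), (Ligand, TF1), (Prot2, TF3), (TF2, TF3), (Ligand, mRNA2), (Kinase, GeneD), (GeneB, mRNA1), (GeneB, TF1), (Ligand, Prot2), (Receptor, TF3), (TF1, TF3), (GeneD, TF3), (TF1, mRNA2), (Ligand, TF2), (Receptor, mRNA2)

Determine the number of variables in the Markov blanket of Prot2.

Recall MB(v) = parents ∪ children ∪ spouses, where spouses are the other parents of v's children.
Parents of Prot2: Ligand.
Children of Prot2: TF3.
Co-parents of Prot2 (other parents of its children):
  TF3: GeneD, Receptor, TF1, TF2, mRNA2
MB(Prot2) = {GeneD, Ligand, Receptor, TF1, TF2, TF3, mRNA2}, which has 7 nodes.

7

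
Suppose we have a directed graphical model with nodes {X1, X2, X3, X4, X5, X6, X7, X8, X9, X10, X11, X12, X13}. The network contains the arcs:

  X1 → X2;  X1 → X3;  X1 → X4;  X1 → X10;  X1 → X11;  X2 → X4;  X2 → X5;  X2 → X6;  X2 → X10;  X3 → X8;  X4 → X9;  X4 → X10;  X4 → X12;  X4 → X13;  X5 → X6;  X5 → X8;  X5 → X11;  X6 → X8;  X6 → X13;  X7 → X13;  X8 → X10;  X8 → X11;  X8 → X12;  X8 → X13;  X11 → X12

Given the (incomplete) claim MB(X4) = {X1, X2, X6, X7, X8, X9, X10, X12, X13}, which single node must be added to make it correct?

X11

X4's children: X9, X10, X12, X13.
X4's parents: X1, X2.
Other parents of X4's children:
  X9 has no other parent.
  X10 also has parents X1, X2, X8.
  parents(X12) \ {X4} = {X8, X11}.
  X13 also has parents X6, X7, X8.
MB(X4) = {X1, X2, X6, X7, X8, X9, X10, X11, X12, X13}.
Comparing with the claimed set, X11 is missing.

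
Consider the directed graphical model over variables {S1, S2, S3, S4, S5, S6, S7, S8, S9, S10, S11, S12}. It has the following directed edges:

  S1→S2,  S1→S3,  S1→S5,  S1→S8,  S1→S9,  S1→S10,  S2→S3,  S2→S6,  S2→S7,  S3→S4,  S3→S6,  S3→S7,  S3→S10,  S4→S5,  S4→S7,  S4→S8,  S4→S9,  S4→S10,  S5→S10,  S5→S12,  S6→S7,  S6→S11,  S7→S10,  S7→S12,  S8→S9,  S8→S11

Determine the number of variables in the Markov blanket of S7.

8

S7's parents: S2, S3, S4, S6.
S7's children: S10, S12.
Other parents of S7's children:
  S10: S1, S3, S4, S5
  S12: S5
MB(S7) = {S1, S2, S3, S4, S5, S6, S10, S12}, which has 8 nodes.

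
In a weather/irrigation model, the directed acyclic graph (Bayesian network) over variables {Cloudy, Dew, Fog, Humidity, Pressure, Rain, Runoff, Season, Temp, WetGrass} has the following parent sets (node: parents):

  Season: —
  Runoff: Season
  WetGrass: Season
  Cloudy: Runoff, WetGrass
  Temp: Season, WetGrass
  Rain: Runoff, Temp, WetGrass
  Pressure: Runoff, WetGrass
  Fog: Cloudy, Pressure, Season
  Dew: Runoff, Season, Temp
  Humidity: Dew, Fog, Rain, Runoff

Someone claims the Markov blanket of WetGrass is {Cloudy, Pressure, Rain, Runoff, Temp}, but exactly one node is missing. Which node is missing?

Season

A node's Markov blanket = Pa ∪ Ch ∪ (parents of Ch other than the node itself).
Pa(WetGrass) = {Season}.
WetGrass has children Cloudy, Pressure, Rain, Temp.
Other parents of WetGrass's children:
  parents(Cloudy) \ {WetGrass} = {Runoff}.
  parents(Temp) \ {WetGrass} = {Season}.
  parents(Rain) \ {WetGrass} = {Runoff, Temp}.
  Pressure's other parent is Runoff.
MB(WetGrass) = {Cloudy, Pressure, Rain, Runoff, Season, Temp}.
Comparing with the claimed set, Season is missing.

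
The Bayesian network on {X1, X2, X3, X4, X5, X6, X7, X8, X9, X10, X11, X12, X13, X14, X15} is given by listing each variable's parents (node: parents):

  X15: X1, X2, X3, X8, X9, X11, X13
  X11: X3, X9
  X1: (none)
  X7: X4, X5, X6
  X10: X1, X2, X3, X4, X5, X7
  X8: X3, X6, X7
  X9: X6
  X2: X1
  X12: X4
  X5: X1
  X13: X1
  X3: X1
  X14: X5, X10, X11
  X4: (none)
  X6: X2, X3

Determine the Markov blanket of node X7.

Children of X7: X8, X10.
X7 has parents X4, X5, X6.
Other parents of X7's children:
  X8's other parents are X3, X6.
  parents(X10) \ {X7} = {X1, X2, X3, X4, X5}.
Union: {X4, X5, X6} ∪ {X8, X10} ∪ {X1, X2, X3, X4, X5, X6} = {X1, X2, X3, X4, X5, X6, X8, X10}.

{X1, X2, X3, X4, X5, X6, X8, X10}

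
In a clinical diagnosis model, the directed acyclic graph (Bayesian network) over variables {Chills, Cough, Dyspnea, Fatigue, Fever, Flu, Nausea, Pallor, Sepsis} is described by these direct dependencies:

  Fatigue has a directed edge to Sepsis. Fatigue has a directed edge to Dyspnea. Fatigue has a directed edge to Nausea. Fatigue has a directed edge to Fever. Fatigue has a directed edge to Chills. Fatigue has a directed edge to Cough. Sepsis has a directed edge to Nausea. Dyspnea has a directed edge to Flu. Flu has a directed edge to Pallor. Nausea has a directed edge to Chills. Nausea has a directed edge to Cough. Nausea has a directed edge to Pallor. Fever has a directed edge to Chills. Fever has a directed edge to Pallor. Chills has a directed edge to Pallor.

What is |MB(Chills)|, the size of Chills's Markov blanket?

5

Chills's parents: Fatigue, Fever, Nausea.
Chills has child Pallor.
For each child, the remaining parents (spouses of Chills):
  Pallor also has parents Fever, Flu, Nausea.
MB(Chills) = {Fatigue, Fever, Flu, Nausea, Pallor}, which has 5 nodes.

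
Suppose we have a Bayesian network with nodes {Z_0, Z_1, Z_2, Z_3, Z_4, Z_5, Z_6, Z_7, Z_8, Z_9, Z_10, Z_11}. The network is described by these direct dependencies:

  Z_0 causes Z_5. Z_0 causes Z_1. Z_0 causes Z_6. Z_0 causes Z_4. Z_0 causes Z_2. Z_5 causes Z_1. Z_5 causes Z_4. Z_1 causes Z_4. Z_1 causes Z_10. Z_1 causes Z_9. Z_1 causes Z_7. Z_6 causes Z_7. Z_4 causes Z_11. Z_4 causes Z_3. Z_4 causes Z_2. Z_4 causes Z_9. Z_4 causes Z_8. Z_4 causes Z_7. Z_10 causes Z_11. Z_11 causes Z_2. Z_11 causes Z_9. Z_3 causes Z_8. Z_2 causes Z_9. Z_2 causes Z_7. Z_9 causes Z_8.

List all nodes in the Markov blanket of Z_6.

Parents of Z_6: Z_0.
Z_6's children: Z_7.
For each child, the remaining parents (spouses of Z_6):
  parents(Z_7) \ {Z_6} = {Z_1, Z_2, Z_4}.
So the Markov blanket of Z_6 is {Z_0, Z_1, Z_2, Z_4, Z_7}.

{Z_0, Z_1, Z_2, Z_4, Z_7}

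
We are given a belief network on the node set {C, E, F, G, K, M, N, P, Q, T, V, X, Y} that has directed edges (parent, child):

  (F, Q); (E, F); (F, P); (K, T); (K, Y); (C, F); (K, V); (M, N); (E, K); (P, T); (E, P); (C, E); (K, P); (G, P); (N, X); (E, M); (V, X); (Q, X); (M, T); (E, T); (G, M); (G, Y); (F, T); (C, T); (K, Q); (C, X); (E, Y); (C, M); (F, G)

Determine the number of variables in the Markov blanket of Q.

Pa(Q) = {F, K}.
Children of Q: X.
Co-parents of Q (other parents of its children):
  X: C, N, V
MB(Q) = {C, F, K, N, V, X}, which has 6 nodes.

6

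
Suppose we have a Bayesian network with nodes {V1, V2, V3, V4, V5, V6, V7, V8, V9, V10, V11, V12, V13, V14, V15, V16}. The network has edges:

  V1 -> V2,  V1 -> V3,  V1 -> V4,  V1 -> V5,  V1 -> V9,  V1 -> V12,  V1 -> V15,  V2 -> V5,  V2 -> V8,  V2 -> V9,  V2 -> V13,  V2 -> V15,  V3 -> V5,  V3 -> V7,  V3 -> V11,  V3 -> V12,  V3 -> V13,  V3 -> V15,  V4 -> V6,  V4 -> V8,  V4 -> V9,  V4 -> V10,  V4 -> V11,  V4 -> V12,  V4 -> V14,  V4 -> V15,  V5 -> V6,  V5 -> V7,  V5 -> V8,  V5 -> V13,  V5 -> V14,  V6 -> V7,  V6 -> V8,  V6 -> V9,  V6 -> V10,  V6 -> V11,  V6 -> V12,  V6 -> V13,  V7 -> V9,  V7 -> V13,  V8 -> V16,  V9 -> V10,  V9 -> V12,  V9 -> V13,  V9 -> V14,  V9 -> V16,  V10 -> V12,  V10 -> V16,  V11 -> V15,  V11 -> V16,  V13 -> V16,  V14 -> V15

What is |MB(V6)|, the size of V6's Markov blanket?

12

A node's Markov blanket = Pa ∪ Ch ∪ (parents of Ch other than the node itself).
Pa(V6) = {V4, V5}.
Ch(V6) = {V7, V8, V9, V10, V11, V12, V13}.
Other parents of V6's children:
  parents(V7) \ {V6} = {V3, V5}.
  V8's other parents are V2, V4, V5.
  V9's other parents are V1, V2, V4, V7.
  V10 also has parents V4, V9.
  parents(V11) \ {V6} = {V3, V4}.
  V12's other parents are V1, V3, V4, V9, V10.
  V13 also has parents V2, V3, V5, V7, V9.
MB(V6) = {V1, V2, V3, V4, V5, V7, V8, V9, V10, V11, V12, V13}, which has 12 nodes.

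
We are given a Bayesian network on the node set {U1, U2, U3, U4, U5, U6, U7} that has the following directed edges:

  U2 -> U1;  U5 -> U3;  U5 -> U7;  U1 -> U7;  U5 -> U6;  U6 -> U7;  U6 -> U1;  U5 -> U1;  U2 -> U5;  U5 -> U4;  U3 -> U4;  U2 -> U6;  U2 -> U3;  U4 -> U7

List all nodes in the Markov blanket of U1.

U1's parents: U2, U5, U6.
U1 has child U7.
Other parents of U1's children:
  parents(U7) \ {U1} = {U4, U5, U6}.
Union: {U2, U5, U6} ∪ {U7} ∪ {U4, U5, U6} = {U2, U4, U5, U6, U7}.

{U2, U4, U5, U6, U7}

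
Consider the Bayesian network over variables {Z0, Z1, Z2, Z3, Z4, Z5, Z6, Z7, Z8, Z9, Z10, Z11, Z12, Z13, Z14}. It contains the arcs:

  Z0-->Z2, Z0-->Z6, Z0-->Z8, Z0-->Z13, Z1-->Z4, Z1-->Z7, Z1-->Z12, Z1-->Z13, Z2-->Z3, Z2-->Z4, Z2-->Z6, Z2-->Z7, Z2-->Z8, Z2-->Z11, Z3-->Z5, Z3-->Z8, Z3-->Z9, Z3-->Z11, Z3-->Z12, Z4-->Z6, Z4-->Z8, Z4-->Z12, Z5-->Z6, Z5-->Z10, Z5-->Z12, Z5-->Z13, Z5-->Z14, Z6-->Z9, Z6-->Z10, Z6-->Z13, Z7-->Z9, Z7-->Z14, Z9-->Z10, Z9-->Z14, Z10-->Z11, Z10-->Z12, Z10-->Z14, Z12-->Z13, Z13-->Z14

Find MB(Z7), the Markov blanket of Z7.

{Z1, Z2, Z3, Z5, Z6, Z9, Z10, Z13, Z14}

Z7 has parents Z1, Z2.
Children of Z7: Z9, Z14.
For each child, the remaining parents (spouses of Z7):
  parents(Z9) \ {Z7} = {Z3, Z6}.
  parents(Z14) \ {Z7} = {Z5, Z9, Z10, Z13}.
Taking the union gives {Z1, Z2, Z3, Z5, Z6, Z9, Z10, Z13, Z14}.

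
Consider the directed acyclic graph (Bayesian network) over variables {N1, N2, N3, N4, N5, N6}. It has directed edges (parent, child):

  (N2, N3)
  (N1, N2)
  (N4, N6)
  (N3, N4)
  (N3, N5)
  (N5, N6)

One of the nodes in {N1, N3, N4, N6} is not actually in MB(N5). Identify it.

Children of N5: N6.
Parents of N5: N3.
Parents of each child, excluding N5:
  N6: N4
MB(N5) = {N3, N4, N6}.
N1 is neither a parent, child, nor co-parent of N5, so it does not belong.

N1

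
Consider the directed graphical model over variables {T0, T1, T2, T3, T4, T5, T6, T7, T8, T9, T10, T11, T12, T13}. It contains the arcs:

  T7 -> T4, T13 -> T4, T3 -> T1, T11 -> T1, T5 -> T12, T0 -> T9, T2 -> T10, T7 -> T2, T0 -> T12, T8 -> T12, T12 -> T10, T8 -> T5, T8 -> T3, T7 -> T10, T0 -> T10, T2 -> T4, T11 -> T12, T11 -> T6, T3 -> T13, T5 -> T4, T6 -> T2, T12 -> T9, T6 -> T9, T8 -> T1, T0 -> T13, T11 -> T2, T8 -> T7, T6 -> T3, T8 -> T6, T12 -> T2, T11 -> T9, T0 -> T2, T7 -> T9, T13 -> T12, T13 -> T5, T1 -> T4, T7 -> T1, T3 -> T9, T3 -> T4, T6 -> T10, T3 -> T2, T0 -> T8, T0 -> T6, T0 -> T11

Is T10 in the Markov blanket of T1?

No

The Markov blanket of a node is its parents, its children, and the other parents of its children.
T1's children: T4.
T1 has parents T3, T7, T8, T11.
Parents of each child, excluding T1:
  T4's other parents are T2, T3, T5, T7, T13.
MB(T1) = {T2, T3, T4, T5, T7, T8, T11, T13}; T10 is not in this set.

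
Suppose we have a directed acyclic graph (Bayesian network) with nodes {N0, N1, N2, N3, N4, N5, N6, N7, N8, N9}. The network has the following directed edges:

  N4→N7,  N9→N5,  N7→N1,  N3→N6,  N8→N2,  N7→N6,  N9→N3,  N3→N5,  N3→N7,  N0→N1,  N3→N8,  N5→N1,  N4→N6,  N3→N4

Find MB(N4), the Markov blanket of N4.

{N3, N6, N7}

The Markov blanket of a node is its parents, its children, and the other parents of its children.
Ch(N4) = {N6, N7}.
Parents of N4: N3.
Parents of each child, excluding N4:
  parents(N7) \ {N4} = {N3}.
  N6 also has parents N3, N7.
So the Markov blanket of N4 is {N3, N6, N7}.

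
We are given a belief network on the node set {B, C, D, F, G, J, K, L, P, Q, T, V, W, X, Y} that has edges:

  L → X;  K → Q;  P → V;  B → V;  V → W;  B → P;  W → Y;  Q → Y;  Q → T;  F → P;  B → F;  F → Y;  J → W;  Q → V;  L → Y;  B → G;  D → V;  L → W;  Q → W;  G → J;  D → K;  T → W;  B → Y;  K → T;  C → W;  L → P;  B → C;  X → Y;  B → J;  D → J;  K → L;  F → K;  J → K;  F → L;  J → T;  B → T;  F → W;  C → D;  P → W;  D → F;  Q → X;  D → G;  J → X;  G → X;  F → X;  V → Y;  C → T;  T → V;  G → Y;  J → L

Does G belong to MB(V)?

Yes

G is a co-parent of V: both are parents of Y.
So G ∈ MB(V).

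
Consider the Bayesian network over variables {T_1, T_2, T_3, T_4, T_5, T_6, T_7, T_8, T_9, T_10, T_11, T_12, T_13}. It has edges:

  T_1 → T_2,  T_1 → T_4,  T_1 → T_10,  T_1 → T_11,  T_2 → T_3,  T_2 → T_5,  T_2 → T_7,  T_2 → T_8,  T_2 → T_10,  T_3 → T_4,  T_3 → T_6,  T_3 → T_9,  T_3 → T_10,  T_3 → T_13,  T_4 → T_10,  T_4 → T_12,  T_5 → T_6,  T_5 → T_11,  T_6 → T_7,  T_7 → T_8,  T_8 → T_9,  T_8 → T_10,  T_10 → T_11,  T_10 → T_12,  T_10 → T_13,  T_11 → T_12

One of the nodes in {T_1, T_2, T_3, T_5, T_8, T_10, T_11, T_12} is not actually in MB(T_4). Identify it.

Recall MB(v) = parents ∪ children ∪ spouses, where spouses are the other parents of v's children.
Pa(T_4) = {T_1, T_3}.
T_4 has children T_10, T_12.
Co-parents of T_4 (other parents of its children):
  T_10: T_1, T_2, T_3, T_8
  T_12: T_10, T_11
MB(T_4) = {T_1, T_2, T_3, T_8, T_10, T_11, T_12}.
T_5 is neither a parent, child, nor co-parent of T_4, so it does not belong.

T_5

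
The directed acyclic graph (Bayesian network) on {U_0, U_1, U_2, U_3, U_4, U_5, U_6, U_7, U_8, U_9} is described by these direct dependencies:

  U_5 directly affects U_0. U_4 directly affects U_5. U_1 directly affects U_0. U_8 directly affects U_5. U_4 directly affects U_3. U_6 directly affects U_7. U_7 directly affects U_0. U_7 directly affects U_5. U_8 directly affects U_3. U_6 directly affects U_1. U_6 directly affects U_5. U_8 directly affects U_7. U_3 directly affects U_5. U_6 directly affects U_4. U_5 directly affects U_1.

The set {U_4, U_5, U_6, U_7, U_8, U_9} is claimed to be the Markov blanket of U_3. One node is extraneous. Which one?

A node's Markov blanket = Pa ∪ Ch ∪ (parents of Ch other than the node itself).
Pa(U_3) = {U_4, U_8}.
Ch(U_3) = {U_5}.
For each child, the remaining parents (spouses of U_3):
  parents(U_5) \ {U_3} = {U_4, U_6, U_7, U_8}.
MB(U_3) = {U_4, U_5, U_6, U_7, U_8}.
U_9 is neither a parent, child, nor co-parent of U_3, so it does not belong.

U_9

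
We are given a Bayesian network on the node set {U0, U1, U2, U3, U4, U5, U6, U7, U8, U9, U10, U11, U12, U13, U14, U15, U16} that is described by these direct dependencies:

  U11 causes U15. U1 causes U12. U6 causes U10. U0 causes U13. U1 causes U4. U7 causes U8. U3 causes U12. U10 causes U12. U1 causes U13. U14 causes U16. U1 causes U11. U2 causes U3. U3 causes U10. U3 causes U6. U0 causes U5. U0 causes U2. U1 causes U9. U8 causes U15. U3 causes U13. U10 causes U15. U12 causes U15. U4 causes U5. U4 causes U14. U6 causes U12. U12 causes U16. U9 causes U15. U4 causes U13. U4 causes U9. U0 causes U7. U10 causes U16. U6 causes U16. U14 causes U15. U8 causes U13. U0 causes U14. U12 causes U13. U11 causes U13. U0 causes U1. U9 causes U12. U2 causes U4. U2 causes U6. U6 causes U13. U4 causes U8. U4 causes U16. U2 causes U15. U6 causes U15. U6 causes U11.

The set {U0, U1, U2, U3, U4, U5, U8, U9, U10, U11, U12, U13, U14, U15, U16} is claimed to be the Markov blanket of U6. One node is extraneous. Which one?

Recall MB(v) = parents ∪ children ∪ spouses, where spouses are the other parents of v's children.
Parents of U6: U2, U3.
U6 has children U10, U11, U12, U13, U15, U16.
Co-parents of U6 (other parents of its children):
  parents(U10) \ {U6} = {U3}.
  U11 also has parent U1.
  U12's other parents are U1, U3, U9, U10.
  parents(U13) \ {U6} = {U0, U1, U3, U4, U8, U11, U12}.
  U15's other parents are U2, U8, U9, U10, U11, U12, U14.
  parents(U16) \ {U6} = {U4, U10, U12, U14}.
MB(U6) = {U0, U1, U2, U3, U4, U8, U9, U10, U11, U12, U13, U14, U15, U16}.
U5 is neither a parent, child, nor co-parent of U6, so it does not belong.

U5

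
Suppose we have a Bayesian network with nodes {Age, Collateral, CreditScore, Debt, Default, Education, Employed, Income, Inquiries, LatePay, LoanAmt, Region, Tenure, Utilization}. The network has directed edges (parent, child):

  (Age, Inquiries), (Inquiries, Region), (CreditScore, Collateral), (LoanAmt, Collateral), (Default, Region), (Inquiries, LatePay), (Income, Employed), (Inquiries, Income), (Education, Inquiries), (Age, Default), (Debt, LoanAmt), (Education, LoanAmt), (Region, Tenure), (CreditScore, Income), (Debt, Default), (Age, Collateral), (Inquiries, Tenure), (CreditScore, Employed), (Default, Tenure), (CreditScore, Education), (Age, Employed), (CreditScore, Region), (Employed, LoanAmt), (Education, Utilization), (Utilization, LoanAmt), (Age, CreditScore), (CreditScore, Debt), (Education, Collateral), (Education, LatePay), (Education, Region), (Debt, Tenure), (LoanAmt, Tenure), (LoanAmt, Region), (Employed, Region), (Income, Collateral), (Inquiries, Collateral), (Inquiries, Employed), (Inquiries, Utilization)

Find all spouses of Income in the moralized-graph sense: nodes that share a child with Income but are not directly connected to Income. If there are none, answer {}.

Children of Income: Collateral, Employed.
  Employed also has parents Age, CreditScore, Inquiries.
  parents(Collateral) \ {Income} = {Age, CreditScore, Education, Inquiries, LoanAmt}.
Excluding nodes already adjacent to Income (Collateral, CreditScore, Employed, Inquiries), the co-parent-only contribution is {Age, Education, LoanAmt}.

{Age, Education, LoanAmt}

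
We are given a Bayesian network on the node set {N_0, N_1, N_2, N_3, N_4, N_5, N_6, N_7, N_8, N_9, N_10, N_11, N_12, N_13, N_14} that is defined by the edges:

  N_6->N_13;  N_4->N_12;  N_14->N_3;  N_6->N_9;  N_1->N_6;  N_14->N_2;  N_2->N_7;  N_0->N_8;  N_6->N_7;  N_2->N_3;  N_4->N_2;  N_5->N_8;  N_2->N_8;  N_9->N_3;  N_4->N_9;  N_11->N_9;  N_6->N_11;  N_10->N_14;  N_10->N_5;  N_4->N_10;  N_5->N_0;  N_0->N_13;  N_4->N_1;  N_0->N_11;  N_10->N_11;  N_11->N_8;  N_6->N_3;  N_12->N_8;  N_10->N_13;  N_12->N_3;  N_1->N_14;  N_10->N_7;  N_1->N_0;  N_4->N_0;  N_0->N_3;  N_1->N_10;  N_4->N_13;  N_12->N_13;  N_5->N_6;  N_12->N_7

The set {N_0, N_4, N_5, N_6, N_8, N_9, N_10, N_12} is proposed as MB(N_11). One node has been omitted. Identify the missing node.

By definition, MB(N_11) is built from N_11's parents, N_11's children, and the co-parents of N_11.
Children of N_11: N_8, N_9.
Parents of N_11: N_0, N_6, N_10.
For each child, the remaining parents (spouses of N_11):
  N_8 also has parents N_0, N_2, N_5, N_12.
  N_9 also has parents N_4, N_6.
MB(N_11) = {N_0, N_2, N_4, N_5, N_6, N_8, N_9, N_10, N_12}.
Comparing with the claimed set, N_2 is missing.

N_2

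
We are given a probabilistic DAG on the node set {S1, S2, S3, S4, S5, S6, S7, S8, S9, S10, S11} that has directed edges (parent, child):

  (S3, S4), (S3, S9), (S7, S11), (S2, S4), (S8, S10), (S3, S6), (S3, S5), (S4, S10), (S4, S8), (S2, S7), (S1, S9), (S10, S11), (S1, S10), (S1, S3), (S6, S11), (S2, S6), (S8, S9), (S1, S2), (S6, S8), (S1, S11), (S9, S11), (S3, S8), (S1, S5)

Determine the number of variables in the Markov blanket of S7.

6

By definition, MB(S7) is built from S7's parents, S7's children, and the co-parents of S7.
S7 has parent S2.
S7 has child S11.
Parents of each child, excluding S7:
  parents(S11) \ {S7} = {S1, S6, S9, S10}.
MB(S7) = {S1, S2, S6, S9, S10, S11}, which has 6 nodes.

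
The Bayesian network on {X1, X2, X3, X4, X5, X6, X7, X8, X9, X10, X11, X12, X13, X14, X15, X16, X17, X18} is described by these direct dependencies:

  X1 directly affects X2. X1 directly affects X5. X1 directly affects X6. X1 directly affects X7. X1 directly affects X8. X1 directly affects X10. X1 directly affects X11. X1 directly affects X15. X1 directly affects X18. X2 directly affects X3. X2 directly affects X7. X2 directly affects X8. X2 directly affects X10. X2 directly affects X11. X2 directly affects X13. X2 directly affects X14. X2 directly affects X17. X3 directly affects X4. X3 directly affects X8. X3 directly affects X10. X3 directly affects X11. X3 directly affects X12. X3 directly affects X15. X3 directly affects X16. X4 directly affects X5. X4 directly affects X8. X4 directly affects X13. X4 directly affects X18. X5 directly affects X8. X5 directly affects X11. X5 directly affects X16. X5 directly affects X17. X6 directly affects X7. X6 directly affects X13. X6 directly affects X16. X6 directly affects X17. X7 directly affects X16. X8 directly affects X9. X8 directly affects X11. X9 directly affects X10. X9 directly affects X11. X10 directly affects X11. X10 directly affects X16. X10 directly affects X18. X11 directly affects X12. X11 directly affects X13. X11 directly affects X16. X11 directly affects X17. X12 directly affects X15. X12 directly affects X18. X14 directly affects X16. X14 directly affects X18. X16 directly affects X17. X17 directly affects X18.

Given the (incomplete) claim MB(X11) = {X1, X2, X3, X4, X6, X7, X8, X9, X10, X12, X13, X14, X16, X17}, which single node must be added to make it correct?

X5

By definition, MB(X11) is built from X11's parents, X11's children, and the co-parents of X11.
Pa(X11) = {X1, X2, X3, X5, X8, X9, X10}.
Ch(X11) = {X12, X13, X16, X17}.
Parents of each child, excluding X11:
  X12's other parent is X3.
  X13's other parents are X2, X4, X6.
  X16 also has parents X3, X5, X6, X7, X10, X14.
  parents(X17) \ {X11} = {X2, X5, X6, X16}.
MB(X11) = {X1, X2, X3, X4, X5, X6, X7, X8, X9, X10, X12, X13, X14, X16, X17}.
Comparing with the claimed set, X5 is missing.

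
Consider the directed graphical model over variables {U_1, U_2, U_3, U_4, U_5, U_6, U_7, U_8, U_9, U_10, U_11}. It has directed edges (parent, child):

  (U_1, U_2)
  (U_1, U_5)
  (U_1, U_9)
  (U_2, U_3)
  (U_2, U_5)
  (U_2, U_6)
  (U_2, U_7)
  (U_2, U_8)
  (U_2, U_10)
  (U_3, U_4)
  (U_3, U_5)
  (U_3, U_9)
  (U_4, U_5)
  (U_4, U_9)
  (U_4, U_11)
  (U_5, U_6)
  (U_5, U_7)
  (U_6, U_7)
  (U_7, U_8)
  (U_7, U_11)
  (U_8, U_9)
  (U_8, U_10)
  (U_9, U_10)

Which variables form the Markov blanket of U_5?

Children of U_5: U_6, U_7.
U_5 has parents U_1, U_2, U_3, U_4.
For each child, the remaining parents (spouses of U_5):
  U_6 also has parent U_2.
  U_7's other parents are U_2, U_6.
Taking the union gives {U_1, U_2, U_3, U_4, U_6, U_7}.

{U_1, U_2, U_3, U_4, U_6, U_7}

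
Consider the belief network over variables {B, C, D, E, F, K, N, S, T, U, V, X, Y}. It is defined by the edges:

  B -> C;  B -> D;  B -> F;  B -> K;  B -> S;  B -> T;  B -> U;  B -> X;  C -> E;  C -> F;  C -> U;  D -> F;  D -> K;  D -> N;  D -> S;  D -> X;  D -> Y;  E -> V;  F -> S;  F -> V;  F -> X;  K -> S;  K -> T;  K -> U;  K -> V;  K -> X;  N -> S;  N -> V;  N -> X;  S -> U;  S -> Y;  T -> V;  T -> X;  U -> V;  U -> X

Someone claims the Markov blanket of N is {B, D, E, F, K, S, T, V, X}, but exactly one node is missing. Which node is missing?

U

N's children: S, V, X.
Parents of N: D.
For each child, the remaining parents (spouses of N):
  S also has parents B, D, F, K.
  V also has parents E, F, K, T, U.
  parents(X) \ {N} = {B, D, F, K, T, U}.
MB(N) = {B, D, E, F, K, S, T, U, V, X}.
Comparing with the claimed set, U is missing.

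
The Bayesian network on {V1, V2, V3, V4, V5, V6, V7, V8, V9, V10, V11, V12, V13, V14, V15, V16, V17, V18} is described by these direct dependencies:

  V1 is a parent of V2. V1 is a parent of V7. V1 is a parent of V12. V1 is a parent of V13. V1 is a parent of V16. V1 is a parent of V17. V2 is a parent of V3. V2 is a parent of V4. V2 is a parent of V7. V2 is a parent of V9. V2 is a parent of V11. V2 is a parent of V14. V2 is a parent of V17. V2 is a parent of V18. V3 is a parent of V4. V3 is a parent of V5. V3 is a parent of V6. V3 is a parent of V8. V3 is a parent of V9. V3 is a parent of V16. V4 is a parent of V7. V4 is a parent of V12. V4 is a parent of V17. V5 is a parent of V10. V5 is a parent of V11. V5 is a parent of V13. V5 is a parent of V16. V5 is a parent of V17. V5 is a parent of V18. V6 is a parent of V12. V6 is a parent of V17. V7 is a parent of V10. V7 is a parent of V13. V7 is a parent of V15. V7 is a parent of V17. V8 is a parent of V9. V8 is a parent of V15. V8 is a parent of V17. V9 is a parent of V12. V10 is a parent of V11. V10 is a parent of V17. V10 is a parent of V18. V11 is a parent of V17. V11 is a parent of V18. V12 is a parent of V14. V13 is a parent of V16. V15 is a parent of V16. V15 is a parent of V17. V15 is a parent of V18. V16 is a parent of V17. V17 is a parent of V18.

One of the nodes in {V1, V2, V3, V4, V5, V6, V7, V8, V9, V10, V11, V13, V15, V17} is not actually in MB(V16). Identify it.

Parents of V16: V1, V3, V5, V13, V15.
Ch(V16) = {V17}.
Co-parents of V16 (other parents of its children):
  V17's other parents are V1, V2, V4, V5, V6, V7, V8, V10, V11, V15.
MB(V16) = {V1, V2, V3, V4, V5, V6, V7, V8, V10, V11, V13, V15, V17}.
V9 is neither a parent, child, nor co-parent of V16, so it does not belong.

V9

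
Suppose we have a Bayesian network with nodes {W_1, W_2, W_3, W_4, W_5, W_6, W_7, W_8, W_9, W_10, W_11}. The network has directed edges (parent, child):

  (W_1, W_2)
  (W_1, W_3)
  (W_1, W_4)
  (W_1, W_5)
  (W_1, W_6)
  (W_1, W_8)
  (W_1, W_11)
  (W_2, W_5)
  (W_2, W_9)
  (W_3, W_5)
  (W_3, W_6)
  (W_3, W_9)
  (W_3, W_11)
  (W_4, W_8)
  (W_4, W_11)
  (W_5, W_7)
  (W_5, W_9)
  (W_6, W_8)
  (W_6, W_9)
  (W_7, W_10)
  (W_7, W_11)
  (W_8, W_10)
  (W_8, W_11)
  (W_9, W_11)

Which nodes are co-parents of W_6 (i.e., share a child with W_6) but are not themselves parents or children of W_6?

{W_2, W_4, W_5}

Children of W_6: W_8, W_9.
  parents(W_8) \ {W_6} = {W_1, W_4}.
  W_9 also has parents W_2, W_3, W_5.
Excluding nodes already adjacent to W_6 (W_1, W_3, W_8, W_9), the co-parent-only contribution is {W_2, W_4, W_5}.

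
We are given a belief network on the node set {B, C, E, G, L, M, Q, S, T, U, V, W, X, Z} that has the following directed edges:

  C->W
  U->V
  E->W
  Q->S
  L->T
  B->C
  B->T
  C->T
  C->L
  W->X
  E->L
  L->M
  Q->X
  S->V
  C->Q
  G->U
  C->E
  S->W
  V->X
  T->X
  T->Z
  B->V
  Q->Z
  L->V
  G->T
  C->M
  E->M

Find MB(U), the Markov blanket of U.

{B, G, L, S, V}

U has child V.
U has parent G.
For each child, the remaining parents (spouses of U):
  V's other parents are B, L, S.
Taking the union gives {B, G, L, S, V}.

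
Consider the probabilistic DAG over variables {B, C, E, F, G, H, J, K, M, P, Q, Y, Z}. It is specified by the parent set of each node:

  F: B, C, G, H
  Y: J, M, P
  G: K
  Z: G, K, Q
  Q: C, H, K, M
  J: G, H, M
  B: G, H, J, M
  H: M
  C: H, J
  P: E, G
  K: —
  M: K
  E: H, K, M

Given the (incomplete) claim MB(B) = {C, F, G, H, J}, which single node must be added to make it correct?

M

Recall MB(v) = parents ∪ children ∪ spouses, where spouses are the other parents of v's children.
B's children: F.
Parents of B: G, H, J, M.
Other parents of B's children:
  F: C, G, H
MB(B) = {C, F, G, H, J, M}.
Comparing with the claimed set, M is missing.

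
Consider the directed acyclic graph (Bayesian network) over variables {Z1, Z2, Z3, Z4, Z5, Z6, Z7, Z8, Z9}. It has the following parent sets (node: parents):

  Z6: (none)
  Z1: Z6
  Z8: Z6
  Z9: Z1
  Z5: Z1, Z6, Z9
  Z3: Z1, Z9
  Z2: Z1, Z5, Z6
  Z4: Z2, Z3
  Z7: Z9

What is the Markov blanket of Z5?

Parents of Z5: Z1, Z6, Z9.
Z5 has child Z2.
For each child, the remaining parents (spouses of Z5):
  Z2: Z1, Z6
So the Markov blanket of Z5 is {Z1, Z2, Z6, Z9}.

{Z1, Z2, Z6, Z9}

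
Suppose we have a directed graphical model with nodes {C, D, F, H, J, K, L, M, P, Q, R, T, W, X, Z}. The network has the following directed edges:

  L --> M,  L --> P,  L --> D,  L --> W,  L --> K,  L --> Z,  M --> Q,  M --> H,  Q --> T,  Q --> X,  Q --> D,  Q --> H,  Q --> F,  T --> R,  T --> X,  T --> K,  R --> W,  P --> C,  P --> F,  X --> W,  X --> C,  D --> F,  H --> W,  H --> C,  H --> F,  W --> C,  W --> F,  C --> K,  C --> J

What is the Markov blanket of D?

A node's Markov blanket = Pa ∪ Ch ∪ (parents of Ch other than the node itself).
D has parents L, Q.
D has child F.
Co-parents of D (other parents of its children):
  parents(F) \ {D} = {H, P, Q, W}.
Taking the union gives {F, H, L, P, Q, W}.

{F, H, L, P, Q, W}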